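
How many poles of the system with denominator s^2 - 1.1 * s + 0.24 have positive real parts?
s^2 - 1.1*s + 0.24 = (s - 0.3)(s - 0.8). Poles: 0.3, 0.8. RHP poles (Re>0): 2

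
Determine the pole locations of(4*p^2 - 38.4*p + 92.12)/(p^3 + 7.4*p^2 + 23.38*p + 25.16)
Set denominator = 0: p^3 + 7.4*p^2 + 23.38*p + 25.16 = (p + 2)(p^2 + 5.4*p + 12.58) = 0 → Poles: -2, -2.7 + 2.3j, -2.7 - 2.3j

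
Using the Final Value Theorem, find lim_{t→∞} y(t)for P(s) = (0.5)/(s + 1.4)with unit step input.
FVT: lim_{t→∞} y(t) = lim_{s→0} s*Y(s) where Y(s) = P(s)/s.
= lim_{s→0} P(s) = P(0) = num(0)/den(0) = 0.5/1.4 = 0.3571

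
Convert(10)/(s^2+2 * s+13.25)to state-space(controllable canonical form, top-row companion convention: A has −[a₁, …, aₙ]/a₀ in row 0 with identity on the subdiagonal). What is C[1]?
Reachable canonical form: C = numerator coefficients (right-aligned, zero-padded to length n).
num = 10, C = [[0, 10]].
C[1] = 10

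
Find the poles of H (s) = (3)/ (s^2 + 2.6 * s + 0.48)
Set denominator = 0: s^2 + 2.6*s + 0.48 = (s + 2.4)(s + 0.2) = 0 → Poles: -0.2, -2.4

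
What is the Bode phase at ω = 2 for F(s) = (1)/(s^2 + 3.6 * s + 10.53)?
Substitute s = j*2: F(j2) = 0.0691145 - 0.0762059j.
∠F(j2) = atan2(Im, Re) = atan2(-0.0762059, 0.0691145) = -47.79°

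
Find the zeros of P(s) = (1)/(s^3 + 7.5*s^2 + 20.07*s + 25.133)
Numerator is a nonzero constant (1) → Zeros: none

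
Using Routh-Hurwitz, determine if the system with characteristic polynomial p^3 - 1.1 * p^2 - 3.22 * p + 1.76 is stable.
Routh array:
p^3: [1, -3.22]; p^2: [-1.1, 1.76]; p^1: [-1.62]; p^0: [1.76]
First column: [1, -1.1, -1.62, 1.76]. Sign changes = 2.
No, unstable (2 RHP root(s))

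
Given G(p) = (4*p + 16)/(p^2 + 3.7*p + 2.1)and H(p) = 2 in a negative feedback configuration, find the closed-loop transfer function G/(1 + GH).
Closed-loop T = G/(1+GH).
Numerator: G_num * H_den = 4*p + 16.
Denominator: G_den * H_den + G_num * H_num = (p^2 + 3.7*p + 2.1) + (8*p + 32) = p^2 + 11.7*p + 34.1.
T(p) = (4*p + 16)/(p^2 + 11.7*p + 34.1)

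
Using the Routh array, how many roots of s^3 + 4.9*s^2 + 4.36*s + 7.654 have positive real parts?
Routh array:
s^3: [1, 4.36]; s^2: [4.9, 7.654]; s^1: [2.79796]; s^0: [7.654]
First column: [1, 4.9, 2.79796, 7.654]. Sign changes = RHP roots = 0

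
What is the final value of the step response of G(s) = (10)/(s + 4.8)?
FVT: lim_{t→∞} y(t) = lim_{s→0} s*Y(s) where Y(s) = G(s)/s.
= lim_{s→0} G(s) = G(0) = num(0)/den(0) = 10/4.8 = 2.083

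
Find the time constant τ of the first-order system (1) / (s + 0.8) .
First-order system: τ = -1/pole. Pole = -0.8. τ = -1/(-0.8) = 1.25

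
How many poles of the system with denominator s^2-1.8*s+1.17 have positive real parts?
Poles: 0.9 + 0.6j, 0.9 - 0.6j. RHP poles (Re>0): 2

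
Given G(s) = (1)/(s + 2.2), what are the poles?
Set denominator = 0: s + 2.2 = 0 → Poles: -2.2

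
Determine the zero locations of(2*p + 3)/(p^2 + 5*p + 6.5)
Set numerator = 0: 2*p + 3 = 0 → Zeros: -1.5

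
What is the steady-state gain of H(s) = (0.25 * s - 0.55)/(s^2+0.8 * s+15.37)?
DC gain = H(0) = num(0)/den(0) = -0.55/15.37 = -0.03578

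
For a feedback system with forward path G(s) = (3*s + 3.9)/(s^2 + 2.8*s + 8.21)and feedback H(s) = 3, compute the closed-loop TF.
Closed-loop T = G/(1+GH).
Numerator: G_num * H_den = 3*s + 3.9.
Denominator: G_den * H_den + G_num * H_num = (s^2 + 2.8*s + 8.21) + (9*s + 11.7) = s^2 + 11.8*s + 19.91.
T(s) = (3*s + 3.9)/(s^2 + 11.8*s + 19.91)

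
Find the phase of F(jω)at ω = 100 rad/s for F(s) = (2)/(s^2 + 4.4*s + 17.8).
Substitute s = j*100: F(j100) = -0.000199968 - 8.81429e-06j.
∠F(j100) = atan2(Im, Re) = atan2(-8.81429e-06, -0.000199968) = -177.48°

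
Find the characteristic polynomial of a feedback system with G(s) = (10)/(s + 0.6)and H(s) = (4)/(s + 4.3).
Characteristic poly = G_den * H_den + G_num * H_num = (s^2 + 4.9*s + 2.58) + (40) = s^2 + 4.9*s + 42.58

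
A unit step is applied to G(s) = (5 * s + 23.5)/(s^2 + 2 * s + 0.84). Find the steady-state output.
FVT: lim_{t→∞} y(t) = lim_{s→0} s*Y(s) where Y(s) = G(s)/s.
= lim_{s→0} G(s) = G(0) = num(0)/den(0) = 23.5/0.84 = 27.98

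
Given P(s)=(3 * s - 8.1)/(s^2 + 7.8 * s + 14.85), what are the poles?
Set denominator = 0: s^2 + 7.8*s + 14.85 = (s + 4.5)(s + 3.3) = 0 → Poles: -3.3, -4.5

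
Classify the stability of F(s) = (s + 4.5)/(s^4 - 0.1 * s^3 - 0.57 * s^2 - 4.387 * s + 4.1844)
Denominator: s^4 - 0.1*s^3 - 0.57*s^2 - 4.387*s + 4.1844 = (s - 1.1)(s - 1.2)(s^2 + 2.2*s + 3.17). Poles: -1.1 + 1.4j, -1.1 - 1.4j, 1.1, 1.2. Unstable (2 pole(s) in RHP)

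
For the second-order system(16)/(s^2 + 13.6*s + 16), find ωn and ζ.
Standard form: ωn²/(s²+2ζωn·s+ωn²).
const=16=ωn² → ωn=4, s coeff=13.6=2ζωn → ζ=1.7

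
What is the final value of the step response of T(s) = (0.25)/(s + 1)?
FVT: lim_{t→∞} y(t) = lim_{s→0} s*Y(s) where Y(s) = T(s)/s.
= lim_{s→0} T(s) = T(0) = num(0)/den(0) = 0.25/1 = 0.25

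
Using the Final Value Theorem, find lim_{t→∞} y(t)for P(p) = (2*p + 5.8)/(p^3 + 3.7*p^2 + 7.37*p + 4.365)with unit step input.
FVT: lim_{t→∞} y(t) = lim_{p→0} p*Y(p) where Y(p) = P(p)/p.
= lim_{p→0} P(p) = P(0) = num(0)/den(0) = 5.8/4.365 = 1.329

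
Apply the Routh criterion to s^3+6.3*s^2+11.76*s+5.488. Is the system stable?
Routh array:
s^3: [1, 11.76]; s^2: [6.3, 5.488]; s^1: [10.8889]; s^0: [5.488]
First column: [1, 6.3, 10.8889, 5.488]. Sign changes = 0.
Yes, stable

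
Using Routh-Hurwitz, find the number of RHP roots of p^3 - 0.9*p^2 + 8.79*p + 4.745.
Routh array:
p^3: [1, 8.79]; p^2: [-0.9, 4.745]; p^1: [14.0622]; p^0: [4.745]
First column: [1, -0.9, 14.0622, 4.745]. Sign changes = RHP roots = 2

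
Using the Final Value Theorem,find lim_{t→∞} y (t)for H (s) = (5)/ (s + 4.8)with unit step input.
FVT: lim_{t→∞} y(t) = lim_{s→0} s*Y(s) where Y(s) = H(s)/s.
= lim_{s→0} H(s) = H(0) = num(0)/den(0) = 5/4.8 = 1.042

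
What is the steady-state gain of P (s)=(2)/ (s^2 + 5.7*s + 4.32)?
DC gain = P(0) = num(0)/den(0) = 2/4.32 = 0.463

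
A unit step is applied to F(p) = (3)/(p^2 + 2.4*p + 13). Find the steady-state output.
FVT: lim_{t→∞} y(t) = lim_{p→0} p*Y(p) where Y(p) = F(p)/p.
= lim_{p→0} F(p) = F(0) = num(0)/den(0) = 3/13 = 0.2308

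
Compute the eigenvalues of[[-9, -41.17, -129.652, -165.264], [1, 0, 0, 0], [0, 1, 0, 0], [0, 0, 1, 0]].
Eigenvalues solve det(λI - A) = 0.
Characteristic polynomial: λ^4 + 9*λ^3 + 41.17*λ^2 + 129.652*λ + 165.264 = 0.
Factor: (λ + 2.4)(λ + 4.4)(λ^2 + 2.2*λ + 15.65) = 0.
Roots: -1.1 + 3.8j, -1.1 - 3.8j, -2.4, -4.4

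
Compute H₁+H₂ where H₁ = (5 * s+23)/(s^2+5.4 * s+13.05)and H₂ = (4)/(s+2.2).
Parallel: H = H₁ + H₂ = (n₁·d₂ + n₂·d₁)/(d₁·d₂).
n₁·d₂ = 5*s^2 + 34*s + 50.6. n₂·d₁ = 4*s^2 + 21.6*s + 52.2. Sum = 9*s^2 + 55.6*s + 102.8. d₁·d₂ = s^3 + 7.6*s^2 + 24.93*s + 28.71.
H(s) = (9*s^2 + 55.6*s + 102.8)/(s^3 + 7.6*s^2 + 24.93*s + 28.71)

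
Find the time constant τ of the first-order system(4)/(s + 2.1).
First-order system: τ = -1/pole. Pole = -2.1. τ = -1/(-2.1) = 0.4762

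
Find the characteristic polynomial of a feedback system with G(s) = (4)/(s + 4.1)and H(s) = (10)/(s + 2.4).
Characteristic poly = G_den * H_den + G_num * H_num = (s^2 + 6.5*s + 9.84) + (40) = s^2 + 6.5*s + 49.84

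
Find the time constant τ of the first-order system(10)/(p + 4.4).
First-order system: τ = -1/pole. Pole = -4.4. τ = -1/(-4.4) = 0.2273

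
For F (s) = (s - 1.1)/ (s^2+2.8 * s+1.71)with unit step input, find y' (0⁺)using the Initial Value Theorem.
IVT: y'(0⁺) = lim_{s→∞} s²·Y(s) = lim_{s→∞} s·F(s).
deg(num) = 1, deg(den) = 2, relative degree = 1, so s·F(s) → (leading num)/(leading den) = 1/1 = 1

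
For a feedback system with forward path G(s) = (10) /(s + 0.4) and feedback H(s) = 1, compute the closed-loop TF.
Closed-loop T = G/(1+GH).
Numerator: G_num * H_den = 10.
Denominator: G_den * H_den + G_num * H_num = (s + 0.4) + (10) = s + 10.4.
T(s) = (10)/(s + 10.4)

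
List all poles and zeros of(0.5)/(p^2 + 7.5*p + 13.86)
Set denominator = 0: p^2 + 7.5*p + 13.86 = (p + 4.2)(p + 3.3) = 0 → Poles: -3.3, -4.2
Numerator is a nonzero constant (0.5) → Zeros: none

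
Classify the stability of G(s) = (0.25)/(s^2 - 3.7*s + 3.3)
Denominator: s^2 - 3.7*s + 3.3 = (s - 1.5)(s - 2.2). Poles: 1.5, 2.2. Unstable (2 pole(s) in RHP)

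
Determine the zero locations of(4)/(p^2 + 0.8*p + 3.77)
Numerator is a nonzero constant (4) → Zeros: none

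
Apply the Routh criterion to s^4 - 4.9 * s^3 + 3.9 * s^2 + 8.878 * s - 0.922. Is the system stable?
Routh array:
s^4: [1, 3.9, -0.922]; s^3: [-4.9, 8.878]; s^2: [5.71184, -0.922]; s^1: [8.08705]; s^0: [-0.922]
First column: [1, -4.9, 5.71184, 8.08705, -0.922]. Sign changes = 3.
No, unstable (3 RHP root(s))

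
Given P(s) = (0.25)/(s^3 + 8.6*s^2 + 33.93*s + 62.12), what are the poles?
Set denominator = 0: s^3 + 8.6*s^2 + 33.93*s + 62.12 = (s + 4)(s^2 + 4.6*s + 15.53) = 0 → Poles: -2.3 + 3.2j, -2.3 - 3.2j, -4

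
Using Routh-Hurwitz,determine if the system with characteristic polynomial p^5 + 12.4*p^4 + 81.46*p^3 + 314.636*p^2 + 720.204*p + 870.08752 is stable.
Routh array:
p^5: [1, 81.46, 720.204]; p^4: [12.4, 314.636, 870.08752]; p^3: [56.0861, 650.036]; p^2: [170.921, 870.08752]; p^1: [364.524]; p^0: [870.08752]
First column: [1, 12.4, 56.0861, 170.921, 364.524, 870.08752]. Sign changes = 0.
Yes, stable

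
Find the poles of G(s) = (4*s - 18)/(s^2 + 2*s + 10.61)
Set denominator = 0: s^2 + 2*s + 10.61 = 0 → Poles: -1 + 3.1j, -1 - 3.1j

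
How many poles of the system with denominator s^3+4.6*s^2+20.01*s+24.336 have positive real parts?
s^3 + 4.6*s^2 + 20.01*s + 24.336 = (s + 1.6)(s^2 + 3*s + 15.21). Poles: -1.5 + 3.6j, -1.5 - 3.6j, -1.6. RHP poles (Re>0): 0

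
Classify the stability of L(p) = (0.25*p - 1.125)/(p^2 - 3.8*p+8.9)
Denominator: p^2 - 3.8*p + 8.9. Poles: 1.9 + 2.3j, 1.9 - 2.3j. Unstable (2 pole(s) in RHP)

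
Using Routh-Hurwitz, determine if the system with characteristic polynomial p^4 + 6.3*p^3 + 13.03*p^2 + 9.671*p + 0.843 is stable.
Routh array:
p^4: [1, 13.03, 0.843]; p^3: [6.3, 9.671]; p^2: [11.4949, 0.843]; p^1: [9.20898]; p^0: [0.843]
First column: [1, 6.3, 11.4949, 9.20898, 0.843]. Sign changes = 0.
Yes, stable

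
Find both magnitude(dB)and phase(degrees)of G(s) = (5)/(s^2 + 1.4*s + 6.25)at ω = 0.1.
Substitute s = j*0.1: G(j0.1) = 0.800879 - 0.0179684j.
|G| = 20*log₁₀(sqrt(Re²+Im²)) = -1.93 dB.
∠G = atan2(Im, Re) = -1.29°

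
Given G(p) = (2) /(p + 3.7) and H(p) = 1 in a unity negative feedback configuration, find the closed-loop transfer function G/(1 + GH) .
Closed-loop T = G/(1+GH).
Numerator: G_num * H_den = 2.
Denominator: G_den * H_den + G_num * H_num = (p + 3.7) + (2) = p + 5.7.
T(p) = (2)/(p + 5.7)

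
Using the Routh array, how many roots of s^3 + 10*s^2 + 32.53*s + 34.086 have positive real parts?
Routh array:
s^3: [1, 32.53]; s^2: [10, 34.086]; s^1: [29.1214]; s^0: [34.086]
First column: [1, 10, 29.1214, 34.086]. Sign changes = RHP roots = 0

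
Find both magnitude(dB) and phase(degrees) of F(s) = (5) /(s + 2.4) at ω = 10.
Substitute s = j*10: F(j10) = 0.113464 - 0.472769j.
|F| = 20*log₁₀(sqrt(Re²+Im²)) = -6.26 dB.
∠F = atan2(Im, Re) = -76.50°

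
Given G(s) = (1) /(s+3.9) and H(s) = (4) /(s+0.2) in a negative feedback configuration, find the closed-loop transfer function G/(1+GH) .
Closed-loop T = G/(1+GH).
Numerator: G_num * H_den = s + 0.2.
Denominator: G_den * H_den + G_num * H_num = (s^2 + 4.1*s + 0.78) + (4) = s^2 + 4.1*s + 4.78.
T(s) = (s + 0.2)/(s^2 + 4.1*s + 4.78)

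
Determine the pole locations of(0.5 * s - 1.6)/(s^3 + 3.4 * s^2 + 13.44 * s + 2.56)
Set denominator = 0: s^3 + 3.4*s^2 + 13.44*s + 2.56 = (s + 0.2)(s^2 + 3.2*s + 12.8) = 0 → Poles: -0.2, -1.6 + 3.2j, -1.6 - 3.2j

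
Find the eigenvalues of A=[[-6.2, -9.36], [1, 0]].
Eigenvalues solve det(λI - A) = 0.
Characteristic polynomial: λ^2 + 6.2*λ + 9.36 = 0.
Factor: (λ + 2.6)(λ + 3.6) = 0.
Roots: -2.6, -3.6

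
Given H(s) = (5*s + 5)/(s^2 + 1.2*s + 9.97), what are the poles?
Set denominator = 0: s^2 + 1.2*s + 9.97 = 0 → Poles: -0.6 + 3.1j, -0.6 - 3.1j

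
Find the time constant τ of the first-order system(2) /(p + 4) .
First-order system: τ = -1/pole. Pole = -4. τ = -1/(-4) = 0.25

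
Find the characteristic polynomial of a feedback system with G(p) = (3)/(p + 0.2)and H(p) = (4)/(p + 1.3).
Characteristic poly = G_den * H_den + G_num * H_num = (p^2 + 1.5*p + 0.26) + (12) = p^2 + 1.5*p + 12.26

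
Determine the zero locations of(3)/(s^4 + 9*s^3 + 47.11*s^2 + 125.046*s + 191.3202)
Numerator is a nonzero constant (3) → Zeros: none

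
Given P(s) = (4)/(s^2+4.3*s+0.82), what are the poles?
Set denominator = 0: s^2 + 4.3*s + 0.82 = (s + 4.1)(s + 0.2) = 0 → Poles: -0.2, -4.1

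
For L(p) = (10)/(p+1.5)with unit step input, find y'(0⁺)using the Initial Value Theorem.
IVT: y'(0⁺) = lim_{p→∞} p²·Y(p) = lim_{p→∞} p·L(p).
deg(num) = 0, deg(den) = 1, relative degree = 1, so p·L(p) → (leading num)/(leading den) = 10/1 = 10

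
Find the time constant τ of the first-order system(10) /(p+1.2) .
First-order system: τ = -1/pole. Pole = -1.2. τ = -1/(-1.2) = 0.8333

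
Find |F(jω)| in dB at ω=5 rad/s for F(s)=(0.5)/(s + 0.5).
Substitute s = j*5: F(j5) = 0.00990099 - 0.0990099j.
|F(j5)| = sqrt(Re² + Im²) = 0.0995.
20*log₁₀(0.0995) = -20.04 dB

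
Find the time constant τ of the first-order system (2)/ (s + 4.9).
First-order system: τ = -1/pole. Pole = -4.9. τ = -1/(-4.9) = 0.2041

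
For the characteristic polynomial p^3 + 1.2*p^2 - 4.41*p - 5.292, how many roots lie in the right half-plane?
Factor: p^3 + 1.2*p^2 - 4.41*p - 5.292 = (p - 2.1)(p + 1.2)(p + 2.1).
Roots: -1.2, -2.1, 2.1.
RHP roots (Re>0): 1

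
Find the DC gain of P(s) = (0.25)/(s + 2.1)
DC gain = P(0) = num(0)/den(0) = 0.25/2.1 = 0.119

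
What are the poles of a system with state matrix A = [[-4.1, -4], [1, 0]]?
Eigenvalues solve det(λI - A) = 0.
Characteristic polynomial: λ^2 + 4.1*λ + 4 = 0.
Factor: (λ + 2.5)(λ + 1.6) = 0.
Roots: -1.6, -2.5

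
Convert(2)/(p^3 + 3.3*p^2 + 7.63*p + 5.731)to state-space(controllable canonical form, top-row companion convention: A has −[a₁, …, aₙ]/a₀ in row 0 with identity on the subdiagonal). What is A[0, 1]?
Reachable canonical form for den = p^3 + 3.3*p^2 + 7.63*p + 5.731: top row of A = -[a₁,a₂,...,aₙ]/a₀, ones on the subdiagonal, zeros elsewhere.
A = [[-3.3, -7.63, -5.731], [1, 0, 0], [0, 1, 0]].
A[0,1] = -7.63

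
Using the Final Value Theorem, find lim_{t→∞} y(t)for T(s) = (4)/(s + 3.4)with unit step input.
FVT: lim_{t→∞} y(t) = lim_{s→0} s*Y(s) where Y(s) = T(s)/s.
= lim_{s→0} T(s) = T(0) = num(0)/den(0) = 4/3.4 = 1.176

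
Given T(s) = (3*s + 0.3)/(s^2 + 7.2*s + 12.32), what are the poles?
Set denominator = 0: s^2 + 7.2*s + 12.32 = (s + 2.8)(s + 4.4) = 0 → Poles: -2.8, -4.4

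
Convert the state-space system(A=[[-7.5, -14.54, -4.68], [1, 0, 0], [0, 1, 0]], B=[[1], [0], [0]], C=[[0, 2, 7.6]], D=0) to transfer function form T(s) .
T(s) = C(sI - A)⁻¹B + D.
Characteristic polynomial det(sI - A) = s^3 + 7.5*s^2 + 14.54*s + 4.68.
Numerator from C·adj(sI-A)·B + D·det(sI-A) = 2*s + 7.6.
T(s) = (2*s + 7.6)/(s^3 + 7.5*s^2 + 14.54*s + 4.68)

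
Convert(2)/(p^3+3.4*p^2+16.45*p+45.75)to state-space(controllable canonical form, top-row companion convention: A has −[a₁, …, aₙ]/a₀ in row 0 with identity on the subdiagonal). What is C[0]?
Reachable canonical form: C = numerator coefficients (right-aligned, zero-padded to length n).
num = 2, C = [[0, 0, 2]].
C[0] = 0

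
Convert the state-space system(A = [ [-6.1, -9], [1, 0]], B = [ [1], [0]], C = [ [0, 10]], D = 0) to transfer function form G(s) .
G(s) = C(sI - A)⁻¹B + D.
Characteristic polynomial det(sI - A) = s^2 + 6.1*s + 9.
Numerator from C·adj(sI-A)·B + D·det(sI-A) = 10.
G(s) = (10)/(s^2 + 6.1*s + 9)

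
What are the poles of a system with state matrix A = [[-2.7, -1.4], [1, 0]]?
Eigenvalues solve det(λI - A) = 0.
Characteristic polynomial: λ^2 + 2.7*λ + 1.4 = 0.
Factor: (λ + 2)(λ + 0.7) = 0.
Roots: -0.7, -2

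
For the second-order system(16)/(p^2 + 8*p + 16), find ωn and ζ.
Standard form: ωn²/(p²+2ζωn·p+ωn²).
const=16=ωn² → ωn=4, p coeff=8=2ζωn → ζ=1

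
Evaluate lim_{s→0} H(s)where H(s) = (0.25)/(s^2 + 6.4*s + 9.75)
DC gain = H(0) = num(0)/den(0) = 0.25/9.75 = 0.02564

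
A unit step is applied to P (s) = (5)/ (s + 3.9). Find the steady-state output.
FVT: lim_{t→∞} y(t) = lim_{s→0} s*Y(s) where Y(s) = P(s)/s.
= lim_{s→0} P(s) = P(0) = num(0)/den(0) = 5/3.9 = 1.282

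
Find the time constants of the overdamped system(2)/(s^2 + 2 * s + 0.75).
Overdamped: real poles at -1.5, -0.5. τ = -1/pole → τ₁ = 0.6667, τ₂ = 2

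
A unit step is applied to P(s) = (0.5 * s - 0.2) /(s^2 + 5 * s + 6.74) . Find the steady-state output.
FVT: lim_{t→∞} y(t) = lim_{s→0} s*Y(s) where Y(s) = P(s)/s.
= lim_{s→0} P(s) = P(0) = num(0)/den(0) = -0.2/6.74 = -0.02967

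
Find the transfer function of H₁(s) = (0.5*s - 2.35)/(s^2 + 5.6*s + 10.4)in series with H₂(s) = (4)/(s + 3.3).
Series: H = H₁ · H₂ = (n₁·n₂)/(d₁·d₂).
Num: n₁·n₂ = 2*s - 9.4. Den: d₁·d₂ = s^3 + 8.9*s^2 + 28.88*s + 34.32.
H(s) = (2*s - 9.4)/(s^3 + 8.9*s^2 + 28.88*s + 34.32)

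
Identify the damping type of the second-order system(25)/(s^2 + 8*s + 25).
Standard form: ωn²/(s²+2ζωn·s+ωn²) gives ωn=5, ζ=0.8.
Underdamped (ζ = 0.8 < 1)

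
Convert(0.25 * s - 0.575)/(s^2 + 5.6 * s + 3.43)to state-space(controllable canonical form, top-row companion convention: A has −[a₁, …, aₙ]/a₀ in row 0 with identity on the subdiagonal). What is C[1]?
Reachable canonical form: C = numerator coefficients (right-aligned, zero-padded to length n).
num = 0.25*s - 0.575, C = [[0.25, -0.575]].
C[1] = -0.575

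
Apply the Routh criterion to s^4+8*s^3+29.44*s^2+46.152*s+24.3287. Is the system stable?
Routh array:
s^4: [1, 29.44, 24.3287]; s^3: [8, 46.152]; s^2: [23.671, 24.3287]; s^1: [37.9297]; s^0: [24.3287]
First column: [1, 8, 23.671, 37.9297, 24.3287]. Sign changes = 0.
Yes, stable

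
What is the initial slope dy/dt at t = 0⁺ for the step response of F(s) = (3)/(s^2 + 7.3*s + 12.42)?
IVT: y'(0⁺) = lim_{s→∞} s²·Y(s) = lim_{s→∞} s·F(s).
deg(num) = 0, deg(den) = 2, relative degree = 2 ≥ 2, so s·F(s) → 0. Initial slope = 0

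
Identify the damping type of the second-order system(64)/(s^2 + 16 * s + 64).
Standard form: ωn²/(s²+2ζωn·s+ωn²) gives ωn=8, ζ=1.
Critically damped (ζ = 1)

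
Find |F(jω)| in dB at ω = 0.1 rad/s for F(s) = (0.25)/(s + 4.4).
Substitute s = j*0.1: F(j0.1) = 0.0567888 - 0.00129066j.
|F(j0.1)| = sqrt(Re² + Im²) = 0.0568.
20*log₁₀(0.0568) = -24.91 dB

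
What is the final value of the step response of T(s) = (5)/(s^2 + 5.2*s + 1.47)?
FVT: lim_{t→∞} y(t) = lim_{s→0} s*Y(s) where Y(s) = T(s)/s.
= lim_{s→0} T(s) = T(0) = num(0)/den(0) = 5/1.47 = 3.401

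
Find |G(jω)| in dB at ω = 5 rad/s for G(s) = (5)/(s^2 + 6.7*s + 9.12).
Substitute s = j*5: G(j5) = -0.0577696 - 0.121869j.
|G(j5)| = sqrt(Re² + Im²) = 0.1349.
20*log₁₀(0.1349) = -17.40 dB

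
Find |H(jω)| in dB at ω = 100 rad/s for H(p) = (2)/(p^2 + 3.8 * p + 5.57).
Substitute p = j*100: H(j100) = -0.000199823 - 7.59749e-06j.
|H(j100)| = sqrt(Re² + Im²) = 0.0002.
20*log₁₀(0.0002) = -73.98 dB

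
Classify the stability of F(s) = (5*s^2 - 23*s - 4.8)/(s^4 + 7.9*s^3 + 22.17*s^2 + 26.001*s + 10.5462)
Denominator: s^4 + 7.9*s^3 + 22.17*s^2 + 26.001*s + 10.5462 = (s + 2.1)(s + 1.8)(s + 3.1)(s + 0.9). Poles: -0.9, -1.8, -2.1, -3.1. Stable (all poles in LHP)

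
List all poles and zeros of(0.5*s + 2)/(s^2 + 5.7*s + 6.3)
Set denominator = 0: s^2 + 5.7*s + 6.3 = (s + 4.2)(s + 1.5) = 0 → Poles: -1.5, -4.2
Set numerator = 0: 0.5*s + 2 = 0 → Zeros: -4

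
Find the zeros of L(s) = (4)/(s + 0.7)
Numerator is a nonzero constant (4) → Zeros: none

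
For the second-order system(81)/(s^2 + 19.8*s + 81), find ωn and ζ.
Standard form: ωn²/(s²+2ζωn·s+ωn²).
const=81=ωn² → ωn=9, s coeff=19.8=2ζωn → ζ=1.1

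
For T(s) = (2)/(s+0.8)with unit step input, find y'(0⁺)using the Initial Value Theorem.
IVT: y'(0⁺) = lim_{s→∞} s²·Y(s) = lim_{s→∞} s·T(s).
deg(num) = 0, deg(den) = 1, relative degree = 1, so s·T(s) → (leading num)/(leading den) = 2/1 = 2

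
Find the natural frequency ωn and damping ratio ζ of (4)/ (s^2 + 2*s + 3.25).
Underdamped: complex pole -1 + 1.5j. ωn = |pole| = 1.803, ζ = -Re(pole)/ωn = 0.5547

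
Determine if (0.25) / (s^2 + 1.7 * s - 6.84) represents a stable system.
Denominator: s^2 + 1.7*s - 6.84 = (s - 1.9)(s + 3.6). Poles: -3.6, 1.9. All Re(p)<0: No (unstable)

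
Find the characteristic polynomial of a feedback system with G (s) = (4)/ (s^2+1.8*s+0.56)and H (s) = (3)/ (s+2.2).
Characteristic poly = G_den * H_den + G_num * H_num = (s^3 + 4*s^2 + 4.52*s + 1.232) + (12) = s^3 + 4*s^2 + 4.52*s + 13.232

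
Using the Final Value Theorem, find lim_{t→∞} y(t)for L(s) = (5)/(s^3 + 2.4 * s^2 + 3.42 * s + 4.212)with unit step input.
FVT: lim_{t→∞} y(t) = lim_{s→0} s*Y(s) where Y(s) = L(s)/s.
= lim_{s→0} L(s) = L(0) = num(0)/den(0) = 5/4.212 = 1.187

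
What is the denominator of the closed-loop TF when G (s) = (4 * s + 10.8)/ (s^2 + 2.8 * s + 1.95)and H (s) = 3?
Characteristic poly = G_den * H_den + G_num * H_num = (s^2 + 2.8*s + 1.95) + (12*s + 32.4) = s^2 + 14.8*s + 34.35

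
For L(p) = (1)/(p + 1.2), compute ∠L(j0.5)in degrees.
Substitute p = j*0.5: L(j0.5) = 0.710059 - 0.295858j.
∠L(j0.5) = atan2(Im, Re) = atan2(-0.295858, 0.710059) = -22.62°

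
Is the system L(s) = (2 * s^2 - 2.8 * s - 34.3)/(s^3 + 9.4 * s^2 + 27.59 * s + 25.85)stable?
Denominator: s^3 + 9.4*s^2 + 27.59*s + 25.85 = (s + 4.7)(s + 2.5)(s + 2.2). Poles: -2.2, -2.5, -4.7. All Re(p)<0: Yes (stable)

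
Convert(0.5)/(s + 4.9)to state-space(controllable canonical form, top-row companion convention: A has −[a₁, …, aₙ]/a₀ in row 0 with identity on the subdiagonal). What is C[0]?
Reachable canonical form: C = numerator coefficients (right-aligned, zero-padded to length n).
num = 0.5, C = [[0.5]].
C[0] = 0.5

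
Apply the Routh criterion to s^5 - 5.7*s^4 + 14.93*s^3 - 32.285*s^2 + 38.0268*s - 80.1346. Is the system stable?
Routh array:
s^5: [1, 14.93, 38.0268]; s^4: [-5.7, -32.285, -80.1346]; s^3: [9.26596, 23.9681]; s^2: [-17.5409, -80.1346]; s^1: [-18.3629]; s^0: [-80.1346]
First column: [1, -5.7, 9.26596, -17.5409, -18.3629, -80.1346]. Sign changes = 3.
No, unstable (3 RHP root(s))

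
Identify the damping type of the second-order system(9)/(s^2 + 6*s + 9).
Standard form: ωn²/(s²+2ζωn·s+ωn²) gives ωn=3, ζ=1.
Critically damped (ζ = 1)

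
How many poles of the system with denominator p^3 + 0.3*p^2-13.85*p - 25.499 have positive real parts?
p^3 + 0.3*p^2 - 13.85*p - 25.499 = (p - 4.3)(p^2 + 4.6*p + 5.93). Poles: -2.3 + 0.8j, -2.3 - 0.8j, 4.3. RHP poles (Re>0): 1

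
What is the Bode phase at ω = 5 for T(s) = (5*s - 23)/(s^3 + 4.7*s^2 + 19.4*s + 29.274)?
Substitute s = j*5: T(j5) = 0.155138 - 0.332599j.
∠T(j5) = atan2(Im, Re) = atan2(-0.332599, 0.155138) = -64.99°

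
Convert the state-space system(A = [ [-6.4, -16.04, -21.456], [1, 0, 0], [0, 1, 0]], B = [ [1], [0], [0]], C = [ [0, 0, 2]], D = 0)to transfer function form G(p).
G(p) = C(pI - A)⁻¹B + D.
Characteristic polynomial det(pI - A) = p^3 + 6.4*p^2 + 16.04*p + 21.456.
Numerator from C·adj(pI-A)·B + D·det(pI-A) = 2.
G(p) = (2)/(p^3 + 6.4*p^2 + 16.04*p + 21.456)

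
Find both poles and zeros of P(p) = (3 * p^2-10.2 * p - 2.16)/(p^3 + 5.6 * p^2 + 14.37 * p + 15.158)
Set denominator = 0: p^3 + 5.6*p^2 + 14.37*p + 15.158 = (p + 2.2)(p^2 + 3.4*p + 6.89) = 0 → Poles: -1.7 + 2j, -1.7 - 2j, -2.2
Set numerator = 0: 3*p^2 - 10.2*p - 2.16 = 3*(p + 0.2)(p - 3.6) = 0 → Zeros: -0.2, 3.6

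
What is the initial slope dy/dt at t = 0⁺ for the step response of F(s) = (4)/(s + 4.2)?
IVT: y'(0⁺) = lim_{s→∞} s²·Y(s) = lim_{s→∞} s·F(s).
deg(num) = 0, deg(den) = 1, relative degree = 1, so s·F(s) → (leading num)/(leading den) = 4/1 = 4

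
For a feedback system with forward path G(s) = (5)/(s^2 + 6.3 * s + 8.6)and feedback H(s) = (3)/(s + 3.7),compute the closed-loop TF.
Closed-loop T = G/(1+GH).
Numerator: G_num * H_den = 5*s + 18.5.
Denominator: G_den * H_den + G_num * H_num = (s^3 + 10*s^2 + 31.91*s + 31.82) + (15) = s^3 + 10*s^2 + 31.91*s + 46.82.
T(s) = (5*s + 18.5)/(s^3 + 10*s^2 + 31.91*s + 46.82)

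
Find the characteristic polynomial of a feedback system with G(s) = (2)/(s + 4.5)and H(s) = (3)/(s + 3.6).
Characteristic poly = G_den * H_den + G_num * H_num = (s^2 + 8.1*s + 16.2) + (6) = s^2 + 8.1*s + 22.2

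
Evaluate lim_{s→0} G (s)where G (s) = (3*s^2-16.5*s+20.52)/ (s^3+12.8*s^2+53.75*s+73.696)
DC gain = G(0) = num(0)/den(0) = 20.52/73.696 = 0.2784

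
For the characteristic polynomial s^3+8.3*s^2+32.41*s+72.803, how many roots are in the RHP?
s^3 + 8.3*s^2 + 32.41*s + 72.803 = (s + 4.7)(s^2 + 3.6*s + 15.49). Poles: -1.8 + 3.5j, -1.8 - 3.5j, -4.7. RHP poles (Re>0): 0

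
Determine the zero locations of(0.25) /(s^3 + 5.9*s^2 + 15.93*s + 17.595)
Numerator is a nonzero constant (0.25) → Zeros: none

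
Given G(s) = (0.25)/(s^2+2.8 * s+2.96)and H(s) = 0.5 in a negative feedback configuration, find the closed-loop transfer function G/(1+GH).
Closed-loop T = G/(1+GH).
Numerator: G_num * H_den = 0.25.
Denominator: G_den * H_den + G_num * H_num = (s^2 + 2.8*s + 2.96) + (0.125) = s^2 + 2.8*s + 3.085.
T(s) = (0.25)/(s^2 + 2.8*s + 3.085)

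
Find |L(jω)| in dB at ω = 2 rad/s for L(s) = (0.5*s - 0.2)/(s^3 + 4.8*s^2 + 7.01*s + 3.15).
Substitute s = j*2: L(j2) = 0.0314113 - 0.0505236j.
|L(j2)| = sqrt(Re² + Im²) = 0.05949.
20*log₁₀(0.05949) = -24.51 dB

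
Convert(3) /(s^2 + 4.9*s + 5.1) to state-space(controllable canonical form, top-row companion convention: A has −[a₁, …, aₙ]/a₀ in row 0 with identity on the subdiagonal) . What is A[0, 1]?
Reachable canonical form for den = s^2 + 4.9*s + 5.1: top row of A = -[a₁,a₂,...,aₙ]/a₀, ones on the subdiagonal, zeros elsewhere.
A = [[-4.9, -5.1], [1, 0]].
A[0,1] = -5.1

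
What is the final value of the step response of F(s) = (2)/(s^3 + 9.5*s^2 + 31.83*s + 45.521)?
FVT: lim_{t→∞} y(t) = lim_{s→0} s*Y(s) where Y(s) = F(s)/s.
= lim_{s→0} F(s) = F(0) = num(0)/den(0) = 2/45.521 = 0.04394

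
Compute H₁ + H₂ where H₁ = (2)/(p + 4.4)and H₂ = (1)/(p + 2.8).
Parallel: H = H₁ + H₂ = (n₁·d₂ + n₂·d₁)/(d₁·d₂).
n₁·d₂ = 2*p + 5.6. n₂·d₁ = p + 4.4. Sum = 3*p + 10. d₁·d₂ = p^2 + 7.2*p + 12.32.
H(p) = (3*p + 10)/(p^2 + 7.2*p + 12.32)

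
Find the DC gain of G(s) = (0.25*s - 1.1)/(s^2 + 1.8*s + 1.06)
DC gain = G(0) = num(0)/den(0) = -1.1/1.06 = -1.038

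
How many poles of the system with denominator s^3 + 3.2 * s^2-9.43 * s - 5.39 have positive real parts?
s^3 + 3.2*s^2 - 9.43*s - 5.39 = (s - 2.2)(s + 4.9)(s + 0.5). Poles: -0.5, -4.9, 2.2. RHP poles (Re>0): 1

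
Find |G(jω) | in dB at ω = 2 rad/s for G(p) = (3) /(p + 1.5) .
Substitute p = j*2: G(j2) = 0.72 - 0.96j.
|G(j2)| = sqrt(Re² + Im²) = 1.2.
20*log₁₀(1.2) = 1.58 dB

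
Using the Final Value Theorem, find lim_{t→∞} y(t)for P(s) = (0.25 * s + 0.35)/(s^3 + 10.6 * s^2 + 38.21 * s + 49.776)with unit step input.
FVT: lim_{t→∞} y(t) = lim_{s→0} s*Y(s) where Y(s) = P(s)/s.
= lim_{s→0} P(s) = P(0) = num(0)/den(0) = 0.35/49.776 = 0.007032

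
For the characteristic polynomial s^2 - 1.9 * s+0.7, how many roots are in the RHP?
s^2 - 1.9*s + 0.7 = (s - 0.5)(s - 1.4). Poles: 0.5, 1.4. RHP poles (Re>0): 2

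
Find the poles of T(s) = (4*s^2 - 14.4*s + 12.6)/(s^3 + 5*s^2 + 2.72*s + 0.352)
Set denominator = 0: s^3 + 5*s^2 + 2.72*s + 0.352 = (s + 4.4)(s + 0.4)(s + 0.2) = 0 → Poles: -0.2, -0.4, -4.4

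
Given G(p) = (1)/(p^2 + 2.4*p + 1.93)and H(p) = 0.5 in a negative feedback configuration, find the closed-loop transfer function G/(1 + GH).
Closed-loop T = G/(1+GH).
Numerator: G_num * H_den = 1.
Denominator: G_den * H_den + G_num * H_num = (p^2 + 2.4*p + 1.93) + (0.5) = p^2 + 2.4*p + 2.43.
T(p) = (1)/(p^2 + 2.4*p + 2.43)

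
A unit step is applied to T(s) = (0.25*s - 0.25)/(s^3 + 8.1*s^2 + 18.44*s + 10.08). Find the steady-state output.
FVT: lim_{t→∞} y(t) = lim_{s→0} s*Y(s) where Y(s) = T(s)/s.
= lim_{s→0} T(s) = T(0) = num(0)/den(0) = -0.25/10.08 = -0.0248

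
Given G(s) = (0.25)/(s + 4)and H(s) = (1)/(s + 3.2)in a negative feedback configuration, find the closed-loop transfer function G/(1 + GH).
Closed-loop T = G/(1+GH).
Numerator: G_num * H_den = 0.25*s + 0.8.
Denominator: G_den * H_den + G_num * H_num = (s^2 + 7.2*s + 12.8) + (0.25) = s^2 + 7.2*s + 13.05.
T(s) = (0.25*s + 0.8)/(s^2 + 7.2*s + 13.05)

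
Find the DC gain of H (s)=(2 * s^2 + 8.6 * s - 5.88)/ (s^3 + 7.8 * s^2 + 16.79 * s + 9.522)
DC gain = H(0) = num(0)/den(0) = -5.88/9.522 = -0.6175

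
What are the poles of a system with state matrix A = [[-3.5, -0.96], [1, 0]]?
Eigenvalues solve det(λI - A) = 0.
Characteristic polynomial: λ^2 + 3.5*λ + 0.96 = 0.
Factor: (λ + 3.2)(λ + 0.3) = 0.
Roots: -0.3, -3.2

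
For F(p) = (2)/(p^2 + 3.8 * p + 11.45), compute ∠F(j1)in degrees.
Substitute p = j*1: F(j1) = 0.169036 - 0.0614675j.
∠F(j1) = atan2(Im, Re) = atan2(-0.0614675, 0.169036) = -19.98°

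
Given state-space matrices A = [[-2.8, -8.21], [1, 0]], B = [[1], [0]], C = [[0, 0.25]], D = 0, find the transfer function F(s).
F(s) = C(sI - A)⁻¹B + D.
Characteristic polynomial det(sI - A) = s^2 + 2.8*s + 8.21.
Numerator from C·adj(sI-A)·B + D·det(sI-A) = 0.25.
F(s) = (0.25)/(s^2 + 2.8*s + 8.21)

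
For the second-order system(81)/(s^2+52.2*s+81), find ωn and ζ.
Standard form: ωn²/(s²+2ζωn·s+ωn²).
const=81=ωn² → ωn=9, s coeff=52.2=2ζωn → ζ=2.9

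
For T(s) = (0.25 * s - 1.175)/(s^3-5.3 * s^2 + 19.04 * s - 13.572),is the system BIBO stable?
Denominator: s^3 - 5.3*s^2 + 19.04*s - 13.572 = (s - 0.9)(s^2 - 4.4*s + 15.08). Poles: 0.9, 2.2 + 3.2j, 2.2 - 3.2j. All Re(p)<0: No (unstable)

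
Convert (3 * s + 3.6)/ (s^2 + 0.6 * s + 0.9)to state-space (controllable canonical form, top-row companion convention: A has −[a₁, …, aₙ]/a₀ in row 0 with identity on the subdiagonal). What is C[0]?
Reachable canonical form: C = numerator coefficients (right-aligned, zero-padded to length n).
num = 3*s + 3.6, C = [[3, 3.6]].
C[0] = 3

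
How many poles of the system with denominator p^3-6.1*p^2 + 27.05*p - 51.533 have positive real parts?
p^3 - 6.1*p^2 + 27.05*p - 51.533 = (p - 2.9)(p^2 - 3.2*p + 17.77). Poles: 1.6 + 3.9j, 1.6 - 3.9j, 2.9. RHP poles (Re>0): 3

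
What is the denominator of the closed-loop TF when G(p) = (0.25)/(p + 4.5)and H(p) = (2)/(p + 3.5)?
Characteristic poly = G_den * H_den + G_num * H_num = (p^2 + 8*p + 15.75) + (0.5) = p^2 + 8*p + 16.25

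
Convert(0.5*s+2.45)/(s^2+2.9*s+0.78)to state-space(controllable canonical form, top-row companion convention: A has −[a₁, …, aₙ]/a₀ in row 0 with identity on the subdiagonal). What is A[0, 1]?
Reachable canonical form for den = s^2 + 2.9*s + 0.78: top row of A = -[a₁,a₂,...,aₙ]/a₀, ones on the subdiagonal, zeros elsewhere.
A = [[-2.9, -0.78], [1, 0]].
A[0,1] = -0.78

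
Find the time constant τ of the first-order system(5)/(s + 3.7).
First-order system: τ = -1/pole. Pole = -3.7. τ = -1/(-3.7) = 0.2703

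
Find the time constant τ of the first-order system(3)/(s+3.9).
First-order system: τ = -1/pole. Pole = -3.9. τ = -1/(-3.9) = 0.2564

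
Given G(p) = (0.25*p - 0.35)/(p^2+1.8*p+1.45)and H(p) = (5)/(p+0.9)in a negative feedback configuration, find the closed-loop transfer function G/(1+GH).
Closed-loop T = G/(1+GH).
Numerator: G_num * H_den = 0.25*p^2 - 0.125*p - 0.315.
Denominator: G_den * H_den + G_num * H_num = (p^3 + 2.7*p^2 + 3.07*p + 1.305) + (1.25*p - 1.75) = p^3 + 2.7*p^2 + 4.32*p - 0.445.
T(p) = (0.25*p^2 - 0.125*p - 0.315)/(p^3 + 2.7*p^2 + 4.32*p - 0.445)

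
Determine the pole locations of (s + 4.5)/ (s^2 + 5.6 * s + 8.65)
Set denominator = 0: s^2 + 5.6*s + 8.65 = 0 → Poles: -2.8 + 0.9j, -2.8 - 0.9j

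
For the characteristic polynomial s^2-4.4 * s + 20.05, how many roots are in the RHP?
Poles: 2.2 + 3.9j, 2.2 - 3.9j. RHP poles (Re>0): 2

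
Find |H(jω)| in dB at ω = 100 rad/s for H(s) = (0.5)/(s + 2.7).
Substitute s = j*100: H(j100) = 0.000134902 - 0.00499636j.
|H(j100)| = sqrt(Re² + Im²) = 0.004998.
20*log₁₀(0.004998) = -46.02 dB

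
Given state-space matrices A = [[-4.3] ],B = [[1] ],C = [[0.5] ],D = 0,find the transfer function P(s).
P(s) = C(sI - A)⁻¹B + D.
Characteristic polynomial det(sI - A) = s + 4.3.
Numerator from C·adj(sI-A)·B + D·det(sI-A) = 0.5.
P(s) = (0.5)/(s + 4.3)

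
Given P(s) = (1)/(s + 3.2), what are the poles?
Set denominator = 0: s + 3.2 = 0 → Poles: -3.2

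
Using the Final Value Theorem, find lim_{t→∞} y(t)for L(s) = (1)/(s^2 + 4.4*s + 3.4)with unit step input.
FVT: lim_{t→∞} y(t) = lim_{s→0} s*Y(s) where Y(s) = L(s)/s.
= lim_{s→0} L(s) = L(0) = num(0)/den(0) = 1/3.4 = 0.2941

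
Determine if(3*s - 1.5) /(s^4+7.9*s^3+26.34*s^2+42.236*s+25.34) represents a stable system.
Denominator: s^4 + 7.9*s^3 + 26.34*s^2 + 42.236*s + 25.34 = (s + 1.4)(s + 2.5)(s^2 + 4*s + 7.24). Poles: -1.4, -2 + 1.8j, -2 - 1.8j, -2.5. All Re(p)<0: Yes (stable)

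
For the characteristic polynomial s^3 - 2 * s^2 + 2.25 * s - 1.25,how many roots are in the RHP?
s^3 - 2*s^2 + 2.25*s - 1.25 = (s - 1)(s^2 - s + 1.25). Poles: 0.5 + 1j, 0.5 - 1j, 1. RHP poles (Re>0): 3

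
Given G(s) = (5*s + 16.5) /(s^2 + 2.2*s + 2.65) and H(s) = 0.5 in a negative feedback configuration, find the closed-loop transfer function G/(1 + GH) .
Closed-loop T = G/(1+GH).
Numerator: G_num * H_den = 5*s + 16.5.
Denominator: G_den * H_den + G_num * H_num = (s^2 + 2.2*s + 2.65) + (2.5*s + 8.25) = s^2 + 4.7*s + 10.9.
T(s) = (5*s + 16.5)/(s^2 + 4.7*s + 10.9)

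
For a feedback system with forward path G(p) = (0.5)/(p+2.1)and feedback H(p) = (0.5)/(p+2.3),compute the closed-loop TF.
Closed-loop T = G/(1+GH).
Numerator: G_num * H_den = 0.5*p + 1.15.
Denominator: G_den * H_den + G_num * H_num = (p^2 + 4.4*p + 4.83) + (0.25) = p^2 + 4.4*p + 5.08.
T(p) = (0.5*p + 1.15)/(p^2 + 4.4*p + 5.08)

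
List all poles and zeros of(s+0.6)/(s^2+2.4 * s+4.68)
Set denominator = 0: s^2 + 2.4*s + 4.68 = 0 → Poles: -1.2 + 1.8j, -1.2 - 1.8j
Set numerator = 0: s + 0.6 = 0 → Zeros: -0.6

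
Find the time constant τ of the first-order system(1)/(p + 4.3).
First-order system: τ = -1/pole. Pole = -4.3. τ = -1/(-4.3) = 0.2326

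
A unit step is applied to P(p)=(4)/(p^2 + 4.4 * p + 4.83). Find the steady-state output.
FVT: lim_{t→∞} y(t) = lim_{p→0} p*Y(p) where Y(p) = P(p)/p.
= lim_{p→0} P(p) = P(0) = num(0)/den(0) = 4/4.83 = 0.8282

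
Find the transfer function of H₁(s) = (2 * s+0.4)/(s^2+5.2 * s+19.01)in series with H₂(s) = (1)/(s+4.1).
Series: H = H₁ · H₂ = (n₁·n₂)/(d₁·d₂).
Num: n₁·n₂ = 2*s + 0.4. Den: d₁·d₂ = s^3 + 9.3*s^2 + 40.33*s + 77.941.
H(s) = (2*s + 0.4)/(s^3 + 9.3*s^2 + 40.33*s + 77.941)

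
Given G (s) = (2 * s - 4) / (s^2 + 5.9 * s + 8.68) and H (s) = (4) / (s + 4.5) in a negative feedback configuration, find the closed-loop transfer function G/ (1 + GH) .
Closed-loop T = G/(1+GH).
Numerator: G_num * H_den = 2*s^2 + 5*s - 18.
Denominator: G_den * H_den + G_num * H_num = (s^3 + 10.4*s^2 + 35.23*s + 39.06) + (8*s - 16) = s^3 + 10.4*s^2 + 43.23*s + 23.06.
T(s) = (2*s^2 + 5*s - 18)/(s^3 + 10.4*s^2 + 43.23*s + 23.06)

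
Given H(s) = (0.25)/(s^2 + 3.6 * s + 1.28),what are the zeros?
Numerator is a nonzero constant (0.25) → Zeros: none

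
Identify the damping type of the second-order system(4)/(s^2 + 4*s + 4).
Standard form: ωn²/(s²+2ζωn·s+ωn²) gives ωn=2, ζ=1.
Critically damped (ζ = 1)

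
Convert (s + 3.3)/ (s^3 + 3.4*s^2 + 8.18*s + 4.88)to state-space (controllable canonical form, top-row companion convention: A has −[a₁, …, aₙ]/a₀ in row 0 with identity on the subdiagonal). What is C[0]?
Reachable canonical form: C = numerator coefficients (right-aligned, zero-padded to length n).
num = s + 3.3, C = [[0, 1, 3.3]].
C[0] = 0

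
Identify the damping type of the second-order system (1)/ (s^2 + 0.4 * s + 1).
Standard form: ωn²/(s²+2ζωn·s+ωn²) gives ωn=1, ζ=0.2.
Underdamped (ζ = 0.2 < 1)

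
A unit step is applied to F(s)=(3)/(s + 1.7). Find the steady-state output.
FVT: lim_{t→∞} y(t) = lim_{s→0} s*Y(s) where Y(s) = F(s)/s.
= lim_{s→0} F(s) = F(0) = num(0)/den(0) = 3/1.7 = 1.765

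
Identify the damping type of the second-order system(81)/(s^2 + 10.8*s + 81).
Standard form: ωn²/(s²+2ζωn·s+ωn²) gives ωn=9, ζ=0.6.
Underdamped (ζ = 0.6 < 1)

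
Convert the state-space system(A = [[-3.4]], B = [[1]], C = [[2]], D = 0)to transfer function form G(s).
G(s) = C(sI - A)⁻¹B + D.
Characteristic polynomial det(sI - A) = s + 3.4.
Numerator from C·adj(sI-A)·B + D·det(sI-A) = 2.
G(s) = (2)/(s + 3.4)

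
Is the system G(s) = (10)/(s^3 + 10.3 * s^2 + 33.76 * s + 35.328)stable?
Denominator: s^3 + 10.3*s^2 + 33.76*s + 35.328 = (s + 4.8)(s + 3.2)(s + 2.3). Poles: -2.3, -3.2, -4.8. All Re(p)<0: Yes (stable)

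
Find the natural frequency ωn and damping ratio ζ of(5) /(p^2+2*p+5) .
Underdamped: complex pole -1 + 2j. ωn = |pole| = 2.236, ζ = -Re(pole)/ωn = 0.4472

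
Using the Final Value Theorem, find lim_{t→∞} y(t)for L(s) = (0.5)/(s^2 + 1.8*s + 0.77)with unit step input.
FVT: lim_{t→∞} y(t) = lim_{s→0} s*Y(s) where Y(s) = L(s)/s.
= lim_{s→0} L(s) = L(0) = num(0)/den(0) = 0.5/0.77 = 0.6494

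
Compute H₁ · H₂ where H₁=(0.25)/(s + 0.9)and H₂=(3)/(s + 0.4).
Series: H = H₁ · H₂ = (n₁·n₂)/(d₁·d₂).
Num: n₁·n₂ = 0.75. Den: d₁·d₂ = s^2 + 1.3*s + 0.36.
H(s) = (0.75)/(s^2 + 1.3*s + 0.36)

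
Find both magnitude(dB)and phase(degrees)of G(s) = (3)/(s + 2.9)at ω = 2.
Substitute s = j*2: G(j2) = 0.701048 - 0.483481j.
|G| = 20*log₁₀(sqrt(Re²+Im²)) = -1.40 dB.
∠G = atan2(Im, Re) = -34.59°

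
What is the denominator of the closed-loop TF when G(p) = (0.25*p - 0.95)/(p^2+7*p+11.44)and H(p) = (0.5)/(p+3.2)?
Characteristic poly = G_den * H_den + G_num * H_num = (p^3 + 10.2*p^2 + 33.84*p + 36.608) + (0.125*p - 0.475) = p^3 + 10.2*p^2 + 33.965*p + 36.133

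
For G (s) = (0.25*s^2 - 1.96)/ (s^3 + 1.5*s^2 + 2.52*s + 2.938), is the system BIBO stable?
Denominator: s^3 + 1.5*s^2 + 2.52*s + 2.938 = (s + 1.3)(s^2 + 0.2*s + 2.26). Poles: -0.1 + 1.5j, -0.1 - 1.5j, -1.3. All Re(p)<0: Yes (stable)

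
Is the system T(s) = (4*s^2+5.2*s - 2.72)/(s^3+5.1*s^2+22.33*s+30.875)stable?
Denominator: s^3 + 5.1*s^2 + 22.33*s + 30.875 = (s + 1.9)(s^2 + 3.2*s + 16.25). Poles: -1.6 + 3.7j, -1.6 - 3.7j, -1.9. All Re(p)<0: Yes (stable)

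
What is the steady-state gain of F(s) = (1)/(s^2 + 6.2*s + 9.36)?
DC gain = F(0) = num(0)/den(0) = 1/9.36 = 0.1068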